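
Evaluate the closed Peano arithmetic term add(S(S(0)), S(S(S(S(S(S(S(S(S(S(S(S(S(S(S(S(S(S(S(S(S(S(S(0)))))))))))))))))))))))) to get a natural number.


add(S^2(0), S^23(0)):
S^2(0) = 2
S^23(0) = 23
2 + 23 = 25

25


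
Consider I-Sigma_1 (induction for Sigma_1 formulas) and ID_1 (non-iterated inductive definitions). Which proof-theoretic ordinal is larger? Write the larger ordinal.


Proof-theoretic ordinal of I-Sigma_1 (induction for Sigma_1 formulas): omega^omega
Proof-theoretic ordinal of ID_1 (non-iterated inductive definitions): psi_0(epsilon_{Omega+1})
Comparing: omega^omega < psi_0(epsilon_{Omega+1}).
The larger ordinal is psi_0(epsilon_{Omega+1}) (from ID_1 (non-iterated inductive definitions)).

psi_0(epsilon_{Omega+1})


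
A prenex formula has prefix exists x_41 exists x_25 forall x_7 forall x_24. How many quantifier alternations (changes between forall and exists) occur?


Walk the prefix and count type changes:
  position 1: exists -> exists
  position 2: exists -> forall <-- alternation
  position 3: forall -> forall
Total alternations = 1

1


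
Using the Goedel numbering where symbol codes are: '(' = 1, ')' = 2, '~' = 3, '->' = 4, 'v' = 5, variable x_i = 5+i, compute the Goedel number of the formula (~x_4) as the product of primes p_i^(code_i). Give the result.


Formula: (~x_4)
Symbol codes: [1, 3, 9, 2]
Primes: [2, 3, 5, 7]
p_1^1 = 2^1 = 2
p_2^3 = 3^3 = 27
p_3^9 = 5^9 = 1953125
p_4^2 = 7^2 = 49
Product = 5167968750

5167968750


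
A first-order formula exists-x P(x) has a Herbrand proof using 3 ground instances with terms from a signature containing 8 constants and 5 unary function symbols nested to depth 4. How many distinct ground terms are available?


Herbrand terms by depth:
Depth 0: 8 constants
Depth 1: 40 new terms (running total: 48)
Depth 2: 200 new terms (running total: 248)
Depth 3: 1000 new terms (running total: 1248)
Depth 4: 5000 new terms (running total: 6248)
Total distinct ground terms = 6248

6248


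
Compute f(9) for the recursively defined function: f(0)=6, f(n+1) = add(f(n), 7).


f(0) = 6
f(1) = add(f(0), 7) = add(6, 7) = 13
f(2) = add(f(1), 7) = add(13, 7) = 20
f(3) = add(f(2), 7) = add(20, 7) = 27
f(4) = add(f(3), 7) = add(27, 7) = 34
f(5) = add(f(4), 7) = add(34, 7) = 41
f(6) = add(f(5), 7) = add(41, 7) = 48
f(7) = add(f(6), 7) = add(48, 7) = 55
f(8) = add(f(7), 7) = add(55, 7) = 62
f(9) = add(f(8), 7) = add(62, 7) = 69


69


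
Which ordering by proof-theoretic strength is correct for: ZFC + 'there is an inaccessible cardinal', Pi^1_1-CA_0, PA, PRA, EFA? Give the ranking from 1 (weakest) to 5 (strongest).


Ordering by consistency strength:
1. EFA
2. PRA
3. PA
4. Pi^1_1-CA_0
5. ZFC + 'there is an inaccessible cardinal'


ZFC + 'there is an inaccessible cardinal'=5, Pi^1_1-CA_0=4, PA=3, PRA=2, EFA=1


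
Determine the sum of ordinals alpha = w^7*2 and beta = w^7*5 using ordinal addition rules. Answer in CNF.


Ordinal addition w^7*2 + w^7*5:
Both terms have the same exponent 7.
w^e*c + w^e*d = w^e*(c+d).
Result = w^7*(2+5) = w^7*7

w^7*7


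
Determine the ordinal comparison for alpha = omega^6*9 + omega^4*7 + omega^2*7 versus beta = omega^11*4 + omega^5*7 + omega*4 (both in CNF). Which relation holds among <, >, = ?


Compare term by term from highest exponent:
alpha = omega^6*9 + omega^4*7 + omega^2*7
beta = omega^11*4 + omega^5*7 + omega*4
Term 1: alpha has omega^6*9, beta has omega^11*4
Term 2: alpha has omega^4*7, beta has omega^5*7
Term 3: alpha has omega^2*7, beta has omega^1*4
Result: alpha < beta

alpha < beta


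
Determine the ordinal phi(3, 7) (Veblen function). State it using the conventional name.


phi(3, 7):
phi(3, beta) = eta_beta (the beta-th eta number, fixed point of zeta).
phi(3, 7) = eta_7

eta_7


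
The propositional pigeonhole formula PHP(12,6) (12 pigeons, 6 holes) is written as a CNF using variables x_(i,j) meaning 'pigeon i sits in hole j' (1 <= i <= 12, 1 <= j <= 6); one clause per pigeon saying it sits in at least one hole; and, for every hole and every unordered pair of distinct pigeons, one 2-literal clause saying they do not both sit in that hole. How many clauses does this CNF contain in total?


PHP(12,6): 12 pigeons, 6 holes, 12*6 = 72 variables.
- pigeon clauses: one per pigeon -> 12 clauses
- hole clauses: 6 holes * C(12,2) = 6 * 66 -> 396 clauses
Total clauses = 12 + 396 = 408

408


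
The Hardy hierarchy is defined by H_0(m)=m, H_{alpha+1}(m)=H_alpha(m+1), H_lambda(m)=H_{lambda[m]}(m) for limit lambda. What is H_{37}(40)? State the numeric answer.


H_37(40):
For finite ordinals k, H_k(n) = n + k (each successor step adds 1).
H_37(40) = 40 + 37 = 77

77


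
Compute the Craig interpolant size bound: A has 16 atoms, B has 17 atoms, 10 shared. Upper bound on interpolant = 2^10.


Shared atoms = 10
Craig interpolant size bound = 2^10
= 1024

1024


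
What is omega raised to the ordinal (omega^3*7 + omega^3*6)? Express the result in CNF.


omega^(omega^3*7 + omega^3*6):
Both terms of the exponent have the same exponent 3, so they merge: omega^3*7 + omega^3*6 = omega^3*(7+6) = omega^3*13.
omega raised to a CNF ordinal is a single CNF term: Result = omega^(omega^3*13)

omega^(omega^3*13)


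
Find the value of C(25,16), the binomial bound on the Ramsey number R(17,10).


R(17,10) <= C(17+10-2, 17-1) = C(25, 16)
C(25, 16) = 25! / (16! * 9!)
= 2042975

2042975


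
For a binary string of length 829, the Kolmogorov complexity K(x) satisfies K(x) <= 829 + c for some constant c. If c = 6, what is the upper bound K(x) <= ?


K(x) <= |x| + c = 829 + 6 = 835

835


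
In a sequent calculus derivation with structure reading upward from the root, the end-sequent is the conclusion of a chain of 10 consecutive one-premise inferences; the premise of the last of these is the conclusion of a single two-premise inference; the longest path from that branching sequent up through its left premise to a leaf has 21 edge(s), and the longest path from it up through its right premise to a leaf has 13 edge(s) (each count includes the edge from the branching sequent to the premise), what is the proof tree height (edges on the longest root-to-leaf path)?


Longest path through the left premise: 21 edges (measured from the branching sequent)
Longest path through the right premise: 13 edges
Height of the subtree rooted at the branching sequent: max(21, 13) = 21
The branching sequent sits 10 edges above the root (the chain of one-premise inferences), so height = 21 + 10 = 31

31


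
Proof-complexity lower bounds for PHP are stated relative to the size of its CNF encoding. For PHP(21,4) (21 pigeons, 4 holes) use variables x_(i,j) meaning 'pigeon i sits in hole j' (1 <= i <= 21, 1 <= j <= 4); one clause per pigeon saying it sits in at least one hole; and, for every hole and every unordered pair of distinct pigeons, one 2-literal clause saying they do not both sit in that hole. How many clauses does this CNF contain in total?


PHP(21,4): 21 pigeons, 4 holes, 21*4 = 84 variables.
- pigeon clauses: one per pigeon -> 21 clauses
- hole clauses: 4 holes * C(21,2) = 4 * 210 -> 840 clauses
Total clauses = 21 + 840 = 861

861


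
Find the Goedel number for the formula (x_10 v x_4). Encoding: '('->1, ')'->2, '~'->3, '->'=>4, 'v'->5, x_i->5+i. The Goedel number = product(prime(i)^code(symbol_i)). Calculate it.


Formula: (x_10 v x_4)
Symbol codes: [1, 15, 5, 9, 2]
Primes: [2, 3, 5, 7, 11]
p_1^1 = 2^1 = 2
p_2^15 = 3^15 = 14348907
p_3^5 = 5^5 = 3125
p_4^9 = 7^9 = 40353607
p_5^2 = 11^2 = 121
Product = 437891553930396431250

437891553930396431250


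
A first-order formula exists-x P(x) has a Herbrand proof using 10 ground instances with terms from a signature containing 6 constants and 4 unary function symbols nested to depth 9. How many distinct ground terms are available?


Herbrand terms by depth:
Depth 0: 6 constants
Depth 1: 24 new terms (running total: 30)
Depth 2: 96 new terms (running total: 126)
Depth 3: 384 new terms (running total: 510)
Depth 4: 1536 new terms (running total: 2046)
Depth 5: 6144 new terms (running total: 8190)
Depth 6: 24576 new terms (running total: 32766)
Depth 7: 98304 new terms (running total: 131070)
Depth 8: 393216 new terms (running total: 524286)
Depth 9: 1572864 new terms (running total: 2097150)
Total distinct ground terms = 2097150

2097150


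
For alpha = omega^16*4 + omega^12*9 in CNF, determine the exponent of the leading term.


CNF: omega^16*4 + omega^12*9
The leading term is omega^16*4, which has exponent 16.

16


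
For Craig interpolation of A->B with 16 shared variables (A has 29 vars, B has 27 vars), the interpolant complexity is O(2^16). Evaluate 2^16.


Shared atoms = 16
Craig interpolant size bound = 2^16
= 65536

65536


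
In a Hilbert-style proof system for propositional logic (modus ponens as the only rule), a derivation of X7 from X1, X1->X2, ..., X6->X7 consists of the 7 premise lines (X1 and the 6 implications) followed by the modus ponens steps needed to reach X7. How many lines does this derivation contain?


We have 7 premise lines: X1 and 6 implications.
Each implication is detached once by MP, giving 6 MP lines.
7 premise lines + 6 MP lines = 13 total lines.

13


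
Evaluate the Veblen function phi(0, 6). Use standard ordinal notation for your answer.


phi(0, 6):
phi(0, beta) = omega^beta by definition.
phi(0, 6) = omega^6

omega^6


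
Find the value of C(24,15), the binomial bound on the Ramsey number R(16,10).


R(16,10) <= C(16+10-2, 16-1) = C(24, 15)
C(24, 15) = 24! / (15! * 9!)
= 1307504

1307504


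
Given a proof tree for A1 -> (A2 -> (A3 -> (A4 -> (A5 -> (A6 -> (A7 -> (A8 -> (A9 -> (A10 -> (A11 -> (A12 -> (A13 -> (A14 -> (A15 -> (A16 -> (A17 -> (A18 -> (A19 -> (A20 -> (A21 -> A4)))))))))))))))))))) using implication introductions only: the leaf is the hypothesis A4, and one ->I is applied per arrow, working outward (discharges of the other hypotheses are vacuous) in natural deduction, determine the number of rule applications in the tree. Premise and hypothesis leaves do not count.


The formula has 21 arrows (->); its innermost consequent A4 is one of the antecedents,
so the proof starts from the hypothesis leaf A4 (not a rule application) and closes one arrow per ->I.
Building A1 -> (A2 -> (A3 -> (A4 -> (A5 -> (A6 -> (A7 -> (A8 -> (A9 -> (A10 -> (A11 -> (A12 -> (A13 -> (A14 -> (A15 -> (A16 -> (A17 -> (A18 -> (A19 -> (A20 -> (A21 -> A4)))))))))))))))))))) therefore takes 21 nested implication introductions.
Total inference nodes = 21

21


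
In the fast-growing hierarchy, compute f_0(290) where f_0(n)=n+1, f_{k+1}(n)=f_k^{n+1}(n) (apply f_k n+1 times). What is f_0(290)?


f_0(290) = 290 + 1 = 291

291


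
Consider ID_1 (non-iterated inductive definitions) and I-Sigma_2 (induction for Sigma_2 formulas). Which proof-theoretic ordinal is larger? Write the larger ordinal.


Proof-theoretic ordinal of ID_1 (non-iterated inductive definitions): psi_0(epsilon_{Omega+1})
Proof-theoretic ordinal of I-Sigma_2 (induction for Sigma_2 formulas): omega^(omega^omega)
Comparing: omega^(omega^omega) < psi_0(epsilon_{Omega+1}).
The larger ordinal is psi_0(epsilon_{Omega+1}) (from ID_1 (non-iterated inductive definitions)).

psi_0(epsilon_{Omega+1})


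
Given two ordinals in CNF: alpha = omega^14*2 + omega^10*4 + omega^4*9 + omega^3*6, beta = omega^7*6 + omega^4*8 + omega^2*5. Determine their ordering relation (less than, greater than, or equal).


Compare term by term from highest exponent:
alpha = omega^14*2 + omega^10*4 + omega^4*9 + omega^3*6
beta = omega^7*6 + omega^4*8 + omega^2*5
Term 1: alpha has omega^14*2, beta has omega^7*6
Term 2: alpha has omega^10*4, beta has omega^4*8
Term 3: alpha has omega^4*9, beta has omega^2*5
Term 4: alpha has omega^3*6, beta has omega^0*0
Result: alpha > beta

alpha > beta


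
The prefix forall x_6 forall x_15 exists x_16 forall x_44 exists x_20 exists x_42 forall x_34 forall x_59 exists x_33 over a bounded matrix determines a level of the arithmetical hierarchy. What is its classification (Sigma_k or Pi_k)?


Leading quantifier is forall, so the class is Pi.
Number of quantifier blocks = alternations + 1 = 5 + 1 = 6.
Classification: Pi_6

Pi_6


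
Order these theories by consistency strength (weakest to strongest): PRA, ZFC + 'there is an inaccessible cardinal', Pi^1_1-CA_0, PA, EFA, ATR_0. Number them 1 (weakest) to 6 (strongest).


Ordering by consistency strength:
1. EFA
2. PRA
3. PA
4. ATR_0
5. Pi^1_1-CA_0
6. ZFC + 'there is an inaccessible cardinal'


PRA=2, ZFC + 'there is an inaccessible cardinal'=6, Pi^1_1-CA_0=5, PA=3, EFA=1, ATR_0=4


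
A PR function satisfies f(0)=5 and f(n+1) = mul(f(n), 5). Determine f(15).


f(0) = 5
f(1) = mul(f(0), 5) = mul(5, 5) = 25
f(2) = mul(f(1), 5) = mul(25, 5) = 125
f(3) = mul(f(2), 5) = mul(125, 5) = 625
f(4) = mul(f(3), 5) = mul(625, 5) = 3125
f(5) = mul(f(4), 5) = mul(3125, 5) = 15625
f(6) = mul(f(5), 5) = mul(15625, 5) = 78125
f(7) = mul(f(6), 5) = mul(78125, 5) = 390625
f(8) = mul(f(7), 5) = mul(390625, 5) = 1953125
f(9) = mul(f(8), 5) = mul(1953125, 5) = 9765625
f(10) = mul(f(9), 5) = mul(9765625, 5) = 48828125
f(11) = mul(f(10), 5) = mul(48828125, 5) = 244140625
f(12) = mul(f(11), 5) = mul(244140625, 5) = 1220703125
f(13) = mul(f(12), 5) = mul(1220703125, 5) = 6103515625
f(14) = mul(f(13), 5) = mul(6103515625, 5) = 30517578125
f(15) = mul(f(14), 5) = mul(30517578125, 5) = 152587890625


152587890625


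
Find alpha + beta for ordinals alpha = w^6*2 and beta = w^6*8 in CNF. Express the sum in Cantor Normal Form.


Ordinal addition w^6*2 + w^6*8:
Both terms have the same exponent 6.
w^e*c + w^e*d = w^e*(c+d).
Result = w^6*(2+8) = w^6*10

w^6*10


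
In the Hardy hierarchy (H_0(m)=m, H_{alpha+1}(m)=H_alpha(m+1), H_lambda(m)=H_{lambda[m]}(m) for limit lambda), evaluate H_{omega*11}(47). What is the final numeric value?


H_{omega*11}(47):
For the Hardy hierarchy, H_{omega*k}(n) = 2^k * n.
2^11 = 2048.
2048 * 47 = 96256

96256


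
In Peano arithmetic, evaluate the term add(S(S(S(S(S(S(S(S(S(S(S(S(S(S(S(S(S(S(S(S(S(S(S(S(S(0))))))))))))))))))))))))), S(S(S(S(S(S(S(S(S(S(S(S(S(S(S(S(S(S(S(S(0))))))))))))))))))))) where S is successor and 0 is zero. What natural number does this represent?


add(S^25(0), S^20(0)):
S^25(0) = 25
S^20(0) = 20
25 + 20 = 45

45


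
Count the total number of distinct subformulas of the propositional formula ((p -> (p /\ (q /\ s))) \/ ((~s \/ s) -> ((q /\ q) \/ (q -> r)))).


Formula: ((p -> (p /\ (q /\ s))) \/ ((~s \/ s) -> ((q /\ q) \/ (q -> r))))
Subformulas found:
  1. r
  2. q
  3. s
  4. p
  5. ~s
  6. (q /\ q)
  7. (q /\ s)
  8. (q -> r)
  9. (~s \/ s)
  10. (p /\ (q /\ s))
  11. ((q /\ q) \/ (q -> r))
  12. (p -> (p /\ (q /\ s)))
  13. ((~s \/ s) -> ((q /\ q) \/ (q -> r)))
  14. ((p -> (p /\ (q /\ s))) \/ ((~s \/ s) -> ((q /\ q) \/ (q -> r))))
Total distinct subformulas = 14

14


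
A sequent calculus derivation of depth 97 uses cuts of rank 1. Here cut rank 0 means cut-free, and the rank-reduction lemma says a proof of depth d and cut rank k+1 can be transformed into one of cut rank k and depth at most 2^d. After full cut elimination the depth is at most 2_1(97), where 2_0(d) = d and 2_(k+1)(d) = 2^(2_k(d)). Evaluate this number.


Each rank reduction sends depth d to at most 2^d; cut rank r needs r reductions.
2_0(97) = 97
2_1(97) = 2^97 = 158456325028528675187087900672
Cut-free depth bound = 158456325028528675187087900672

158456325028528675187087900672


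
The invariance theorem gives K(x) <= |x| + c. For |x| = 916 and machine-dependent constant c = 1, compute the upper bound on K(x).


K(x) <= |x| + c = 916 + 1 = 917

917


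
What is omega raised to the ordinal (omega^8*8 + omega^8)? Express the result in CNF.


omega^(omega^8*8 + omega^8):
Both terms of the exponent have the same exponent 8, so they merge: omega^8*8 + omega^8 = omega^8*(8+1) = omega^8*9.
omega raised to a CNF ordinal is a single CNF term: Result = omega^(omega^8*9)

omega^(omega^8*9)


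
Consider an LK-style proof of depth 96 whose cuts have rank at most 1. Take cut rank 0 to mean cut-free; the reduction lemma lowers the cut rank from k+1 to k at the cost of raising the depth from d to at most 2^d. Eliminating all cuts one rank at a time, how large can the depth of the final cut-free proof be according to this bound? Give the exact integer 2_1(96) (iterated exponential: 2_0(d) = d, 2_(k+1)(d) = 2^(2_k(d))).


Each rank reduction sends depth d to at most 2^d; cut rank r needs r reductions.
2_0(96) = 96
2_1(96) = 2^96 = 79228162514264337593543950336
Cut-free depth bound = 79228162514264337593543950336

79228162514264337593543950336


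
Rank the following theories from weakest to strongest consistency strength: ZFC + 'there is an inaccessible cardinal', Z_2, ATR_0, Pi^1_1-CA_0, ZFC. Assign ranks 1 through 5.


Ordering by consistency strength:
1. ATR_0
2. Pi^1_1-CA_0
3. Z_2
4. ZFC
5. ZFC + 'there is an inaccessible cardinal'


ZFC + 'there is an inaccessible cardinal'=5, Z_2=3, ATR_0=1, Pi^1_1-CA_0=2, ZFC=4


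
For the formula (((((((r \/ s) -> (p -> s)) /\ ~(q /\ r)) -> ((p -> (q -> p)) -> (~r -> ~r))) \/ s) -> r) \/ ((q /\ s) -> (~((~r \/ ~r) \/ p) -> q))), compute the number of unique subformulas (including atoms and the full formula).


Formula: (((((((r \/ s) -> (p -> s)) /\ ~(q /\ r)) -> ((p -> (q -> p)) -> (~r -> ~r))) \/ s) -> r) \/ ((q /\ s) -> (~((~r \/ ~r) \/ p) -> q)))
Subformulas found:
  1. r
  2. q
  3. s
  4. p
  5. ~r
  6. (p -> s)
  7. (q /\ r)
  8. (r \/ s)
  9. (q -> p)
  10. (q /\ s)
  11. ~(q /\ r)
  12. (~r \/ ~r)
  13. (~r -> ~r)
  14. (p -> (q -> p))
  15. ((~r \/ ~r) \/ p)
  16. ~((~r \/ ~r) \/ p)
  17. ((r \/ s) -> (p -> s))
  18. (~((~r \/ ~r) \/ p) -> q)
  19. ((p -> (q -> p)) -> (~r -> ~r))
  20. (((r \/ s) -> (p -> s)) /\ ~(q /\ r))
  21. ((q /\ s) -> (~((~r \/ ~r) \/ p) -> q))
  22. ((((r \/ s) -> (p -> s)) /\ ~(q /\ r)) -> ((p -> (q -> p)) -> (~r -> ~r)))
  23. (((((r \/ s) -> (p -> s)) /\ ~(q /\ r)) -> ((p -> (q -> p)) -> (~r -> ~r))) \/ s)
  24. ((((((r \/ s) -> (p -> s)) /\ ~(q /\ r)) -> ((p -> (q -> p)) -> (~r -> ~r))) \/ s) -> r)
  25. (((((((r \/ s) -> (p -> s)) /\ ~(q /\ r)) -> ((p -> (q -> p)) -> (~r -> ~r))) \/ s) -> r) \/ ((q /\ s) -> (~((~r \/ ~r) \/ p) -> q)))
Total distinct subformulas = 25

25


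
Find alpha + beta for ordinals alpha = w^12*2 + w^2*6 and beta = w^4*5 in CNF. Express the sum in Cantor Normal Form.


Ordinal addition (w^12*2 + w^2*6) + w^4*5:
alpha's leading term has exponent 12 > beta's exponent 4, so it survives.
alpha's tail term has exponent 2 < beta's exponent 4, so it is absorbed by beta.
In ordinal addition, any term followed by a strictly larger-exponent term is absorbed.
Result = w^12*2 + w^4*5

w^12*2 + w^4*5


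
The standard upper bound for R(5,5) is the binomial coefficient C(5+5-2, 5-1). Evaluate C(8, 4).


R(5,5) <= C(5+5-2, 5-1) = C(8, 4)
C(8, 4) = 8! / (4! * 4!)
= 70

70


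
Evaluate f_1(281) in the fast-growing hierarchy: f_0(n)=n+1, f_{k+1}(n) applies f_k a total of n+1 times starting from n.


f_1(281) = f_0^282(281)
f_0 adds 1 each time, applied 282 times.
f_1(281) = 281 + 282 = 563

563


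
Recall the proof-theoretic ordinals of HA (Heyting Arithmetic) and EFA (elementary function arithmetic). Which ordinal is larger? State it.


Proof-theoretic ordinal of HA (Heyting Arithmetic): epsilon_0
Proof-theoretic ordinal of EFA (elementary function arithmetic): omega^3
Comparing: omega^3 < epsilon_0.
The larger ordinal is epsilon_0 (from HA (Heyting Arithmetic)).

epsilon_0


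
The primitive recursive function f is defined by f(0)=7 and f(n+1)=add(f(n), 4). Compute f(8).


f(0) = 7
f(1) = add(f(0), 4) = add(7, 4) = 11
f(2) = add(f(1), 4) = add(11, 4) = 15
f(3) = add(f(2), 4) = add(15, 4) = 19
f(4) = add(f(3), 4) = add(19, 4) = 23
f(5) = add(f(4), 4) = add(23, 4) = 27
f(6) = add(f(5), 4) = add(27, 4) = 31
f(7) = add(f(6), 4) = add(31, 4) = 35
f(8) = add(f(7), 4) = add(35, 4) = 39


39


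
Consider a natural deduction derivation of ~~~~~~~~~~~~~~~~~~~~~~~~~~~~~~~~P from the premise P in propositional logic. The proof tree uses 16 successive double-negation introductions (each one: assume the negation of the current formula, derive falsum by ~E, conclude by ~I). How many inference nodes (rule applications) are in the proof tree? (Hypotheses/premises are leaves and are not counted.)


Each double-negation introduction (from C infer ~~C) uses 2 inference nodes: one ~E (C and ~C give falsum) and one ~I (discharge ~C).
16 double negations = 16 * 2 = 32 inference nodes.

32


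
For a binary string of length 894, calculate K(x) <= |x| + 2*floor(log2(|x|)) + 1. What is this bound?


floor(log2(894)) = 9
2 * 9 = 18
K(x) <= 894 + 18 + 1 = 913

913


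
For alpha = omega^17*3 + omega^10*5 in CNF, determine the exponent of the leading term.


CNF: omega^17*3 + omega^10*5
The leading term is omega^17*3, which has exponent 17.

17


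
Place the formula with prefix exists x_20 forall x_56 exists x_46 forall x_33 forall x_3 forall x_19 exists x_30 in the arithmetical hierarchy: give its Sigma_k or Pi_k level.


Leading quantifier is exists, so the class is Sigma.
Number of quantifier blocks = alternations + 1 = 4 + 1 = 5.
Classification: Sigma_5

Sigma_5


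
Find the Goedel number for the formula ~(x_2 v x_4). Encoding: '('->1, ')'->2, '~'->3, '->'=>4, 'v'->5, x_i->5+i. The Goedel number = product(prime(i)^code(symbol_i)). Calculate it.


Formula: ~(x_2 v x_4)
Symbol codes: [3, 1, 7, 5, 9, 2]
Primes: [2, 3, 5, 7, 11, 13]
p_1^3 = 2^3 = 8
p_2^1 = 3^1 = 3
p_3^7 = 5^7 = 78125
p_4^5 = 7^5 = 16807
p_5^9 = 11^9 = 2357947691
p_6^2 = 13^2 = 169
Product = 12557764755760599375000

12557764755760599375000


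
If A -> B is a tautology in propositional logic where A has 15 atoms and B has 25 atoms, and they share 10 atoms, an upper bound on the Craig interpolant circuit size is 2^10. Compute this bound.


Shared atoms = 10
Craig interpolant size bound = 2^10
= 1024

1024


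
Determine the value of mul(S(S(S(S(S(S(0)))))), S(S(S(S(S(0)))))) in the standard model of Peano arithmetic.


mul(S^6(0), S^5(0)):
S^6(0) = 6
S^5(0) = 5
6 * 5 = 30

30


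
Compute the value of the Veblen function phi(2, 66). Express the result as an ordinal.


phi(2, 66):
phi(2, beta) = zeta_beta (the beta-th zeta number, fixed point of epsilon).
phi(2, 66) = zeta_66

zeta_66


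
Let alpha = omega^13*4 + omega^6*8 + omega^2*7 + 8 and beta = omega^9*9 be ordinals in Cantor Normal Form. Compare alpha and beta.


Compare term by term from highest exponent:
alpha = omega^13*4 + omega^6*8 + omega^2*7 + 8
beta = omega^9*9
Term 1: alpha has omega^13*4, beta has omega^9*9
Term 2: alpha has omega^6*8, beta has omega^0*0
Term 3: alpha has omega^2*7, beta has omega^0*0
Term 4: alpha has omega^0*8, beta has omega^0*0
Result: alpha > beta

alpha > beta


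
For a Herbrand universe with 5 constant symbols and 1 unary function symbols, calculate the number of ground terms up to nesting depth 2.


Herbrand terms by depth:
Depth 0: 5 constants
Depth 1: 5 new terms (running total: 10)
Depth 2: 5 new terms (running total: 15)
Total distinct ground terms = 15

15


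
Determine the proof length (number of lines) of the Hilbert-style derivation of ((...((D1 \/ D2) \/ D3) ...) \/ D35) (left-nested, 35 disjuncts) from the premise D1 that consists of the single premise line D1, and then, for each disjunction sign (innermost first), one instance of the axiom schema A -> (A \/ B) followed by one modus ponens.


Building the left-nested 35-ary disjunction from D1:
- 1 premise line (D1)
- 35 disjuncts means 34 disjunction signs; each needs 1 axiom instance + 1 MP = 2 lines: 2 * 34 = 68
Total = 1 + 68 = 69 lines.

69


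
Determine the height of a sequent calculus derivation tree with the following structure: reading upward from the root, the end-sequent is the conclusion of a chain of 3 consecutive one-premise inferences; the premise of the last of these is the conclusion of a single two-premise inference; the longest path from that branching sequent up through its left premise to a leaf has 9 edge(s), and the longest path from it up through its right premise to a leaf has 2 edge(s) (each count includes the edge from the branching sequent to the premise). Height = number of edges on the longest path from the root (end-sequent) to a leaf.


Longest path through the left premise: 9 edges (measured from the branching sequent)
Longest path through the right premise: 2 edges
Height of the subtree rooted at the branching sequent: max(9, 2) = 9
The branching sequent sits 3 edges above the root (the chain of one-premise inferences), so height = 9 + 3 = 12

12


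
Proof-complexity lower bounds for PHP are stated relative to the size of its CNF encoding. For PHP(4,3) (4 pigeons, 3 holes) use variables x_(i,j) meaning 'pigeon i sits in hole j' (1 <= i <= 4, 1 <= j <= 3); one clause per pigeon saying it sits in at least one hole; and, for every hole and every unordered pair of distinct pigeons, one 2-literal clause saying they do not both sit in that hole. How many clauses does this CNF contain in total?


PHP(4,3): 4 pigeons, 3 holes, 4*3 = 12 variables.
- pigeon clauses: one per pigeon -> 4 clauses
- hole clauses: 3 holes * C(4,2) = 3 * 6 -> 18 clauses
Total clauses = 4 + 18 = 22

22


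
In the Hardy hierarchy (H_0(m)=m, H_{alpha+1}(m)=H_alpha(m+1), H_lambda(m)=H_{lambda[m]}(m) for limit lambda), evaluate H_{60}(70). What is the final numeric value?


H_60(70):
For finite ordinals k, H_k(n) = n + k (each successor step adds 1).
H_60(70) = 70 + 60 = 130

130


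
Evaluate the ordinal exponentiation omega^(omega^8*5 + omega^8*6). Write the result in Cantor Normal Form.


omega^(omega^8*5 + omega^8*6):
Both terms of the exponent have the same exponent 8, so they merge: omega^8*5 + omega^8*6 = omega^8*(5+6) = omega^8*11.
omega raised to a CNF ordinal is a single CNF term: Result = omega^(omega^8*11)

omega^(omega^8*11)


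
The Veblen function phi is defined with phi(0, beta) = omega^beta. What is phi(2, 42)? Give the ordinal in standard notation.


phi(2, 42):
phi(2, beta) = zeta_beta (the beta-th zeta number, fixed point of epsilon).
phi(2, 42) = zeta_42

zeta_42


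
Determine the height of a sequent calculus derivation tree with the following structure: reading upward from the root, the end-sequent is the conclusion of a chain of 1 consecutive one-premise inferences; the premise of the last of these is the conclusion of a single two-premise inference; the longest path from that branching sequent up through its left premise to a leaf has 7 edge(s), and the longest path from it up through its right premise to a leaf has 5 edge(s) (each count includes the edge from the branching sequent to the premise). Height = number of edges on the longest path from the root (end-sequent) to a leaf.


Longest path through the left premise: 7 edges (measured from the branching sequent)
Longest path through the right premise: 5 edges
Height of the subtree rooted at the branching sequent: max(7, 5) = 7
The branching sequent sits 1 edges above the root (the chain of one-premise inferences), so height = 7 + 1 = 8

8


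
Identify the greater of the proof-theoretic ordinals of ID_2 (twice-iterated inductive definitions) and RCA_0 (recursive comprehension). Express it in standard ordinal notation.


Proof-theoretic ordinal of ID_2 (twice-iterated inductive definitions): psi_0(epsilon_{Omega_2+1})
Proof-theoretic ordinal of RCA_0 (recursive comprehension): omega^omega
Comparing: omega^omega < psi_0(epsilon_{Omega_2+1}).
The larger ordinal is psi_0(epsilon_{Omega_2+1}) (from ID_2 (twice-iterated inductive definitions)).

psi_0(epsilon_{Omega_2+1})


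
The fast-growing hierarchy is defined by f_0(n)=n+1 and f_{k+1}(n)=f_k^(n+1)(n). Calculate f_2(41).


f_2(41) = f_1^42(41)
f_1(m) = 2m + 1.
Iterating: f_1^k(n) = 2^k*(n+1) - 1.
f_2(41) = 2^42*(41+1) - 1 = 4398046511104*42 - 1 = 184717953466367

184717953466367


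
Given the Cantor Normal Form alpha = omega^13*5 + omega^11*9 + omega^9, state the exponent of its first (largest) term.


CNF: omega^13*5 + omega^11*9 + omega^9
The leading term is omega^13*5, which has exponent 13.

13


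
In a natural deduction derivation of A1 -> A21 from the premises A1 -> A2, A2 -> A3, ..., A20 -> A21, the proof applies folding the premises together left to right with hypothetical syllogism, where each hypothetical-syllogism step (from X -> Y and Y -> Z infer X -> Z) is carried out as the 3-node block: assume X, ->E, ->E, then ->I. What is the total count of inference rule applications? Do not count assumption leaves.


There are 20 premises in the chain. The first HS step combines premises 1 and 2; each further premise needs one more HS step.
So 20 premises require 20 - 1 = 19 hypothetical-syllogism steps.
Each HS step uses 3 inference nodes (->E, ->E, ->I).
19 * 3 = 57 total inference nodes.

57


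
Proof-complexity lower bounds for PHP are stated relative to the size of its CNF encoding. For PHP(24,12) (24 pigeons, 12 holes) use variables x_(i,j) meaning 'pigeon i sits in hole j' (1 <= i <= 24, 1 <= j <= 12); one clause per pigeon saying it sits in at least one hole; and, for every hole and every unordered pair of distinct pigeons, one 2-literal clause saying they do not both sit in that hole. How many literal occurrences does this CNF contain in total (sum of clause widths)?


PHP(24,12): 24 pigeons, 12 holes, 24*12 = 288 variables.
- pigeon clauses: one per pigeon -> 24 clauses of width 12 -> 288 literals
- hole clauses: 12 holes * C(24,2) = 12 * 276 -> 3312 clauses of width 2 -> 6624 literals
Total literal occurrences = 288 + 6624 = 6912

6912


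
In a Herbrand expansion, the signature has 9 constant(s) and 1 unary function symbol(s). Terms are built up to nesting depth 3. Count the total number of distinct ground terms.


Herbrand terms by depth:
Depth 0: 9 constants
Depth 1: 9 new terms (running total: 18)
Depth 2: 9 new terms (running total: 27)
Depth 3: 9 new terms (running total: 36)
Total distinct ground terms = 36

36


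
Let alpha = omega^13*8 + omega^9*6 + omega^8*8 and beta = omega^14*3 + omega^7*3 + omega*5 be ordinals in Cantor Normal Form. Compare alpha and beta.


Compare term by term from highest exponent:
alpha = omega^13*8 + omega^9*6 + omega^8*8
beta = omega^14*3 + omega^7*3 + omega*5
Term 1: alpha has omega^13*8, beta has omega^14*3
Term 2: alpha has omega^9*6, beta has omega^7*3
Term 3: alpha has omega^8*8, beta has omega^1*5
Result: alpha < beta

alpha < beta


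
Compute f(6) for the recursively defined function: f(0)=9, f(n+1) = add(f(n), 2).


f(0) = 9
f(1) = add(f(0), 2) = add(9, 2) = 11
f(2) = add(f(1), 2) = add(11, 2) = 13
f(3) = add(f(2), 2) = add(13, 2) = 15
f(4) = add(f(3), 2) = add(15, 2) = 17
f(5) = add(f(4), 2) = add(17, 2) = 19
f(6) = add(f(5), 2) = add(19, 2) = 21


21


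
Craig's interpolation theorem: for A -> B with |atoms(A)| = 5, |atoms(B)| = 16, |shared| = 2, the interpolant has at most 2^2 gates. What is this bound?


Shared atoms = 2
Craig interpolant size bound = 2^2
= 4

4


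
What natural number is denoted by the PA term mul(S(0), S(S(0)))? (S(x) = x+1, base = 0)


mul(S^1(0), S^2(0)):
S^1(0) = 1
S^2(0) = 2
1 * 2 = 2

2


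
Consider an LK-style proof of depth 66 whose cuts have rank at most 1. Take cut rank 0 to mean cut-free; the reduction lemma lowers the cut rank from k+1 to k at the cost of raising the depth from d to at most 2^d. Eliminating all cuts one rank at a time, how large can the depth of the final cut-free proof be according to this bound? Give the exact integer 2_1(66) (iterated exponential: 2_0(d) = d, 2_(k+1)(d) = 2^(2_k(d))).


Each rank reduction sends depth d to at most 2^d; cut rank r needs r reductions.
2_0(66) = 66
2_1(66) = 2^66 = 73786976294838206464
Cut-free depth bound = 73786976294838206464

73786976294838206464


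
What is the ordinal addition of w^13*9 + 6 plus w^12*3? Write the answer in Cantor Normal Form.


Ordinal addition (w^13*9 + 6) + w^12*3:
alpha's leading term has exponent 13 > beta's exponent 12, so it survives.
alpha's tail term has exponent 0 < beta's exponent 12, so it is absorbed by beta.
In ordinal addition, any term followed by a strictly larger-exponent term is absorbed.
Result = w^13*9 + w^12*3

w^13*9 + w^12*3


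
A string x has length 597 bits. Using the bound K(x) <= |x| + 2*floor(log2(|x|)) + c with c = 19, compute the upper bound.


floor(log2(597)) = 9
2 * 9 = 18
K(x) <= 597 + 18 + 19 = 634

634


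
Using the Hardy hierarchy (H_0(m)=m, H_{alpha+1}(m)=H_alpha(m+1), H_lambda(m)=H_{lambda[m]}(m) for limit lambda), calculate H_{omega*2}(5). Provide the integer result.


H_{omega*2}(5):
For the Hardy hierarchy, H_{omega*k}(n) = 2^k * n.
2^2 = 4.
4 * 5 = 20

20


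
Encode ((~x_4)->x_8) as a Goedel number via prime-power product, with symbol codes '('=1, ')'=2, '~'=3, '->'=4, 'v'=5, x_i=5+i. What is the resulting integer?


Formula: ((~x_4)->x_8)
Symbol codes: [1, 1, 3, 9, 2, 4, 13, 2]
Primes: [2, 3, 5, 7, 11, 13, 17, 19]
p_1^1 = 2^1 = 2
p_2^1 = 3^1 = 3
p_3^3 = 5^3 = 125
p_4^9 = 7^9 = 40353607
p_5^2 = 11^2 = 121
p_6^4 = 13^4 = 28561
p_7^13 = 17^13 = 9904578032905937
p_8^2 = 19^2 = 361
Product = 373977593701657397648626212121589250

373977593701657397648626212121589250


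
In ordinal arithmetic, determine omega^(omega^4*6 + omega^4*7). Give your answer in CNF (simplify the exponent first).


omega^(omega^4*6 + omega^4*7):
Both terms of the exponent have the same exponent 4, so they merge: omega^4*6 + omega^4*7 = omega^4*(6+7) = omega^4*13.
omega raised to a CNF ordinal is a single CNF term: Result = omega^(omega^4*13)

omega^(omega^4*13)


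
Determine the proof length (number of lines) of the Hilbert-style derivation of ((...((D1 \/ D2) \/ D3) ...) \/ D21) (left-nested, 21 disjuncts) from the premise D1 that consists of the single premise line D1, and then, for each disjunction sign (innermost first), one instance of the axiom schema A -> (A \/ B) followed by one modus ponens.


Building the left-nested 21-ary disjunction from D1:
- 1 premise line (D1)
- 21 disjuncts means 20 disjunction signs; each needs 1 axiom instance + 1 MP = 2 lines: 2 * 20 = 40
Total = 1 + 40 = 41 lines.

41


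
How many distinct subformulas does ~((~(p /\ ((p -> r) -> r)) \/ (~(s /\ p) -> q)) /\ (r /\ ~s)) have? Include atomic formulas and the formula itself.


Formula: ~((~(p /\ ((p -> r) -> r)) \/ (~(s /\ p) -> q)) /\ (r /\ ~s))
Subformulas found:
  1. r
  2. q
  3. s
  4. p
  5. ~s
  6. (s /\ p)
  7. (p -> r)
  8. (r /\ ~s)
  9. ~(s /\ p)
  10. ((p -> r) -> r)
  11. (~(s /\ p) -> q)
  12. (p /\ ((p -> r) -> r))
  13. ~(p /\ ((p -> r) -> r))
  14. (~(p /\ ((p -> r) -> r)) \/ (~(s /\ p) -> q))
  15. ((~(p /\ ((p -> r) -> r)) \/ (~(s /\ p) -> q)) /\ (r /\ ~s))
  16. ~((~(p /\ ((p -> r) -> r)) \/ (~(s /\ p) -> q)) /\ (r /\ ~s))
Total distinct subformulas = 16

16


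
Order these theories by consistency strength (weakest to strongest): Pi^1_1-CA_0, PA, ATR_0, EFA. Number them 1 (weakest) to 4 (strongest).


Ordering by consistency strength:
1. EFA
2. PA
3. ATR_0
4. Pi^1_1-CA_0


Pi^1_1-CA_0=4, PA=2, ATR_0=3, EFA=1


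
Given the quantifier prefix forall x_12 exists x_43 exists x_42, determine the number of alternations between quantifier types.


Walk the prefix and count type changes:
  position 1: forall -> exists <-- alternation
  position 2: exists -> exists
Total alternations = 1

1


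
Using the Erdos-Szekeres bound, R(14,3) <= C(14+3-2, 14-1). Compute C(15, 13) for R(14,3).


R(14,3) <= C(14+3-2, 14-1) = C(15, 13)
C(15, 13) = 15! / (13! * 2!)
= 105

105


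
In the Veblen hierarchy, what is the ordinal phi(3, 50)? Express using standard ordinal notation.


phi(3, 50):
phi(3, beta) = eta_beta (the beta-th eta number, fixed point of zeta).
phi(3, 50) = eta_50

eta_50


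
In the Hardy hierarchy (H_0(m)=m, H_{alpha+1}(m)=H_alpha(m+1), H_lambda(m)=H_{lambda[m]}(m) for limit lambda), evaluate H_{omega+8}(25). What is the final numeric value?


H_{omega+8}(25):
Unwind the 8 successor steps: H_{omega+8}(25) = H_omega(25+8) = H_omega(33).
H_omega(m) = H_m(m) = m + m = 2m.
Result = 2 * 33 = 66

66


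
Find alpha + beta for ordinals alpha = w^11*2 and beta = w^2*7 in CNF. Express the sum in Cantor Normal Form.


Ordinal addition w^11*2 + w^2*7:
Leading exponent of alpha (11) > leading exponent of beta (2).
Since alpha's term has higher exponent than beta's leading term,
the sum is simply alpha followed by beta.
Result = w^11*2 + w^2*7

w^11*2 + w^2*7


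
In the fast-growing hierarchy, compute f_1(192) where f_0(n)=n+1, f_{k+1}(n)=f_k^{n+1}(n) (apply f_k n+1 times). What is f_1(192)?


f_1(192) = f_0^193(192)
f_0 adds 1 each time, applied 193 times.
f_1(192) = 192 + 193 = 385

385


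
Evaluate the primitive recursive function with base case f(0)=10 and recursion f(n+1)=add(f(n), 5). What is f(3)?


f(0) = 10
f(1) = add(f(0), 5) = add(10, 5) = 15
f(2) = add(f(1), 5) = add(15, 5) = 20
f(3) = add(f(2), 5) = add(20, 5) = 25


25


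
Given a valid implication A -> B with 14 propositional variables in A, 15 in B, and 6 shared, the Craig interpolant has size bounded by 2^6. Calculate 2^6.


Shared atoms = 6
Craig interpolant size bound = 2^6
= 64

64


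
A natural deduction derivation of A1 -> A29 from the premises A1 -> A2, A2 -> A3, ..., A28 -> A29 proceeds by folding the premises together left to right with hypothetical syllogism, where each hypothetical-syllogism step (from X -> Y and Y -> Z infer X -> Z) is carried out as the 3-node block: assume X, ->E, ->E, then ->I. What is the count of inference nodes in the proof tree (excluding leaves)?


There are 28 premises in the chain. The first HS step combines premises 1 and 2; each further premise needs one more HS step.
So 28 premises require 28 - 1 = 27 hypothetical-syllogism steps.
Each HS step uses 3 inference nodes (->E, ->E, ->I).
27 * 3 = 81 total inference nodes.

81


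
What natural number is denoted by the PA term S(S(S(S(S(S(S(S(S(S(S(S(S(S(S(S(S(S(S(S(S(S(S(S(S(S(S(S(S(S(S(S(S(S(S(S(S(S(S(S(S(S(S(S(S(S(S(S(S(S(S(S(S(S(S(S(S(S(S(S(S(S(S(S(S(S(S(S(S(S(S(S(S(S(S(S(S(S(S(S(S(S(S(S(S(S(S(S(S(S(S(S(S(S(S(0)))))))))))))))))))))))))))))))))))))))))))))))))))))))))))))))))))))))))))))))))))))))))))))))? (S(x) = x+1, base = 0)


Counting successors applied to 0:
95 applications of S to 0 = 95

95


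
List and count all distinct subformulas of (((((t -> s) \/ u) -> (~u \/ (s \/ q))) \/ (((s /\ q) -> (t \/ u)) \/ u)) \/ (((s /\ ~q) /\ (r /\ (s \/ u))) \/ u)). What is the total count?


Formula: (((((t -> s) \/ u) -> (~u \/ (s \/ q))) \/ (((s /\ q) -> (t \/ u)) \/ u)) \/ (((s /\ ~q) /\ (r /\ (s \/ u))) \/ u))
Subformulas found:
  1. r
  2. q
  3. u
  4. s
  5. t
  6. ~u
  7. ~q
  8. (s /\ q)
  9. (t \/ u)
  10. (t -> s)
  11. (s \/ u)
  12. (s \/ q)
  13. (s /\ ~q)
  14. ((t -> s) \/ u)
  15. (r /\ (s \/ u))
  16. (~u \/ (s \/ q))
  17. ((s /\ q) -> (t \/ u))
  18. (((s /\ q) -> (t \/ u)) \/ u)
  19. ((s /\ ~q) /\ (r /\ (s \/ u)))
  20. (((t -> s) \/ u) -> (~u \/ (s \/ q)))
  21. (((s /\ ~q) /\ (r /\ (s \/ u))) \/ u)
  22. ((((t -> s) \/ u) -> (~u \/ (s \/ q))) \/ (((s /\ q) -> (t \/ u)) \/ u))
  23. (((((t -> s) \/ u) -> (~u \/ (s \/ q))) \/ (((s /\ q) -> (t \/ u)) \/ u)) \/ (((s /\ ~q) /\ (r /\ (s \/ u))) \/ u))
Total distinct subformulas = 23

23


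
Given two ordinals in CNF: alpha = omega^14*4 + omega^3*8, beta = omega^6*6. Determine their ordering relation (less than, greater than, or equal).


Compare term by term from highest exponent:
alpha = omega^14*4 + omega^3*8
beta = omega^6*6
Term 1: alpha has omega^14*4, beta has omega^6*6
Term 2: alpha has omega^3*8, beta has omega^0*0
Result: alpha > beta

alpha > beta


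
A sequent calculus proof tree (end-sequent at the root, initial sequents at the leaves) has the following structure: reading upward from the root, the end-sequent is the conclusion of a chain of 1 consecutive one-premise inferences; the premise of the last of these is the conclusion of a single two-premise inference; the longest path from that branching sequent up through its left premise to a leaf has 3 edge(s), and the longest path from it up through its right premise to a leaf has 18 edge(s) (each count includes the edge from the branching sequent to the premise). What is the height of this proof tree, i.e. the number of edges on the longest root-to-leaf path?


Longest path through the left premise: 3 edges (measured from the branching sequent)
Longest path through the right premise: 18 edges
Height of the subtree rooted at the branching sequent: max(3, 18) = 18
The branching sequent sits 1 edges above the root (the chain of one-premise inferences), so height = 18 + 1 = 19

19
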